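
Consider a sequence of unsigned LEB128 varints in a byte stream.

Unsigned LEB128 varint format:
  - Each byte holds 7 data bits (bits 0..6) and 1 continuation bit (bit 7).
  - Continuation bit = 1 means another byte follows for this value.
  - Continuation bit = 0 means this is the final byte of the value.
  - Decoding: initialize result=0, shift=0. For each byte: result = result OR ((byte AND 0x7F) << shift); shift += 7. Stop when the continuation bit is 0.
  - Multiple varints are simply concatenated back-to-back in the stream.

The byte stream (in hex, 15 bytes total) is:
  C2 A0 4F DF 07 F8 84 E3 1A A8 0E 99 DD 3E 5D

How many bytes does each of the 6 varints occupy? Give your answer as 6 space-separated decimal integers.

Answer: 3 2 4 2 3 1

Derivation:
  byte[0]=0xC2 cont=1 payload=0x42=66: acc |= 66<<0 -> acc=66 shift=7
  byte[1]=0xA0 cont=1 payload=0x20=32: acc |= 32<<7 -> acc=4162 shift=14
  byte[2]=0x4F cont=0 payload=0x4F=79: acc |= 79<<14 -> acc=1298498 shift=21 [end]
Varint 1: bytes[0:3] = C2 A0 4F -> value 1298498 (3 byte(s))
  byte[3]=0xDF cont=1 payload=0x5F=95: acc |= 95<<0 -> acc=95 shift=7
  byte[4]=0x07 cont=0 payload=0x07=7: acc |= 7<<7 -> acc=991 shift=14 [end]
Varint 2: bytes[3:5] = DF 07 -> value 991 (2 byte(s))
  byte[5]=0xF8 cont=1 payload=0x78=120: acc |= 120<<0 -> acc=120 shift=7
  byte[6]=0x84 cont=1 payload=0x04=4: acc |= 4<<7 -> acc=632 shift=14
  byte[7]=0xE3 cont=1 payload=0x63=99: acc |= 99<<14 -> acc=1622648 shift=21
  byte[8]=0x1A cont=0 payload=0x1A=26: acc |= 26<<21 -> acc=56148600 shift=28 [end]
Varint 3: bytes[5:9] = F8 84 E3 1A -> value 56148600 (4 byte(s))
  byte[9]=0xA8 cont=1 payload=0x28=40: acc |= 40<<0 -> acc=40 shift=7
  byte[10]=0x0E cont=0 payload=0x0E=14: acc |= 14<<7 -> acc=1832 shift=14 [end]
Varint 4: bytes[9:11] = A8 0E -> value 1832 (2 byte(s))
  byte[11]=0x99 cont=1 payload=0x19=25: acc |= 25<<0 -> acc=25 shift=7
  byte[12]=0xDD cont=1 payload=0x5D=93: acc |= 93<<7 -> acc=11929 shift=14
  byte[13]=0x3E cont=0 payload=0x3E=62: acc |= 62<<14 -> acc=1027737 shift=21 [end]
Varint 5: bytes[11:14] = 99 DD 3E -> value 1027737 (3 byte(s))
  byte[14]=0x5D cont=0 payload=0x5D=93: acc |= 93<<0 -> acc=93 shift=7 [end]
Varint 6: bytes[14:15] = 5D -> value 93 (1 byte(s))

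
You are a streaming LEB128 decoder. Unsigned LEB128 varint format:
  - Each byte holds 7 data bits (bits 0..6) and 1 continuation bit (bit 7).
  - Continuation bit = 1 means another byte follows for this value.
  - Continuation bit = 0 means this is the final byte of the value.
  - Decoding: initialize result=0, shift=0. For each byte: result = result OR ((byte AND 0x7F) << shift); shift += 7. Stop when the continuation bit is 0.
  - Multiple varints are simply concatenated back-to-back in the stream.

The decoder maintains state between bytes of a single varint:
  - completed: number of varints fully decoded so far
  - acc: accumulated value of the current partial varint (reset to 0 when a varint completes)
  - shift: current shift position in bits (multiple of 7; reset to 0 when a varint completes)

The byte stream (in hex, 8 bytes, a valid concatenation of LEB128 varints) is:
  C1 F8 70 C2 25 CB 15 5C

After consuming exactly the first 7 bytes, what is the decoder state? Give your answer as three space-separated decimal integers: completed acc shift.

byte[0]=0xC1 cont=1 payload=0x41: acc |= 65<<0 -> completed=0 acc=65 shift=7
byte[1]=0xF8 cont=1 payload=0x78: acc |= 120<<7 -> completed=0 acc=15425 shift=14
byte[2]=0x70 cont=0 payload=0x70: varint #1 complete (value=1850433); reset -> completed=1 acc=0 shift=0
byte[3]=0xC2 cont=1 payload=0x42: acc |= 66<<0 -> completed=1 acc=66 shift=7
byte[4]=0x25 cont=0 payload=0x25: varint #2 complete (value=4802); reset -> completed=2 acc=0 shift=0
byte[5]=0xCB cont=1 payload=0x4B: acc |= 75<<0 -> completed=2 acc=75 shift=7
byte[6]=0x15 cont=0 payload=0x15: varint #3 complete (value=2763); reset -> completed=3 acc=0 shift=0

Answer: 3 0 0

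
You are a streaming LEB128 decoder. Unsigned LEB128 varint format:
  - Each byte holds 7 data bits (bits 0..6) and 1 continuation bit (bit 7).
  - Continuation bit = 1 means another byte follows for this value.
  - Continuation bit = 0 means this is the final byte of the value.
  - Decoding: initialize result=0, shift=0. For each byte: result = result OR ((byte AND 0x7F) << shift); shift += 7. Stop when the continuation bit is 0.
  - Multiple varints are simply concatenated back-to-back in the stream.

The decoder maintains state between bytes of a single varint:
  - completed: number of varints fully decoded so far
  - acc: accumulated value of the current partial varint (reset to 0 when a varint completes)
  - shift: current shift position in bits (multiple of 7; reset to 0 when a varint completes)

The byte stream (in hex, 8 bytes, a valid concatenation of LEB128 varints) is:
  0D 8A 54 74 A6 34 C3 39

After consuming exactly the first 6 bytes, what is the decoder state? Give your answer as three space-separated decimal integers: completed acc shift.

Answer: 4 0 0

Derivation:
byte[0]=0x0D cont=0 payload=0x0D: varint #1 complete (value=13); reset -> completed=1 acc=0 shift=0
byte[1]=0x8A cont=1 payload=0x0A: acc |= 10<<0 -> completed=1 acc=10 shift=7
byte[2]=0x54 cont=0 payload=0x54: varint #2 complete (value=10762); reset -> completed=2 acc=0 shift=0
byte[3]=0x74 cont=0 payload=0x74: varint #3 complete (value=116); reset -> completed=3 acc=0 shift=0
byte[4]=0xA6 cont=1 payload=0x26: acc |= 38<<0 -> completed=3 acc=38 shift=7
byte[5]=0x34 cont=0 payload=0x34: varint #4 complete (value=6694); reset -> completed=4 acc=0 shift=0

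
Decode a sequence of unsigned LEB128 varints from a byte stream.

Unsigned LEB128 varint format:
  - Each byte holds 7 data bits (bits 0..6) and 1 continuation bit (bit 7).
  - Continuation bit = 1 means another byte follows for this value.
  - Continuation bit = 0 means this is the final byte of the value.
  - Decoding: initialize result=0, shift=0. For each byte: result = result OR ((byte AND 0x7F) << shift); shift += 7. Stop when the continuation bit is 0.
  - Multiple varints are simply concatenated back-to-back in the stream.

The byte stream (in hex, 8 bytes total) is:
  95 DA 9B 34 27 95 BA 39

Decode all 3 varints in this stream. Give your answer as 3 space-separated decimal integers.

Answer: 109505813 39 941333

Derivation:
  byte[0]=0x95 cont=1 payload=0x15=21: acc |= 21<<0 -> acc=21 shift=7
  byte[1]=0xDA cont=1 payload=0x5A=90: acc |= 90<<7 -> acc=11541 shift=14
  byte[2]=0x9B cont=1 payload=0x1B=27: acc |= 27<<14 -> acc=453909 shift=21
  byte[3]=0x34 cont=0 payload=0x34=52: acc |= 52<<21 -> acc=109505813 shift=28 [end]
Varint 1: bytes[0:4] = 95 DA 9B 34 -> value 109505813 (4 byte(s))
  byte[4]=0x27 cont=0 payload=0x27=39: acc |= 39<<0 -> acc=39 shift=7 [end]
Varint 2: bytes[4:5] = 27 -> value 39 (1 byte(s))
  byte[5]=0x95 cont=1 payload=0x15=21: acc |= 21<<0 -> acc=21 shift=7
  byte[6]=0xBA cont=1 payload=0x3A=58: acc |= 58<<7 -> acc=7445 shift=14
  byte[7]=0x39 cont=0 payload=0x39=57: acc |= 57<<14 -> acc=941333 shift=21 [end]
Varint 3: bytes[5:8] = 95 BA 39 -> value 941333 (3 byte(s))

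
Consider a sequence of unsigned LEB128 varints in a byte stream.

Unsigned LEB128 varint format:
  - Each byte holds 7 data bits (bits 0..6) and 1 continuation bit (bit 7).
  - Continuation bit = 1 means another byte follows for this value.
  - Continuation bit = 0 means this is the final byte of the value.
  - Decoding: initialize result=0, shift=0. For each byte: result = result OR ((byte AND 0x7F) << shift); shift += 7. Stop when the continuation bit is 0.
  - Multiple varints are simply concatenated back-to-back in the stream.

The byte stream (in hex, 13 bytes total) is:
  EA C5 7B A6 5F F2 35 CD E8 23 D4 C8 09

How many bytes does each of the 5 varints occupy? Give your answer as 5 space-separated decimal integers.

  byte[0]=0xEA cont=1 payload=0x6A=106: acc |= 106<<0 -> acc=106 shift=7
  byte[1]=0xC5 cont=1 payload=0x45=69: acc |= 69<<7 -> acc=8938 shift=14
  byte[2]=0x7B cont=0 payload=0x7B=123: acc |= 123<<14 -> acc=2024170 shift=21 [end]
Varint 1: bytes[0:3] = EA C5 7B -> value 2024170 (3 byte(s))
  byte[3]=0xA6 cont=1 payload=0x26=38: acc |= 38<<0 -> acc=38 shift=7
  byte[4]=0x5F cont=0 payload=0x5F=95: acc |= 95<<7 -> acc=12198 shift=14 [end]
Varint 2: bytes[3:5] = A6 5F -> value 12198 (2 byte(s))
  byte[5]=0xF2 cont=1 payload=0x72=114: acc |= 114<<0 -> acc=114 shift=7
  byte[6]=0x35 cont=0 payload=0x35=53: acc |= 53<<7 -> acc=6898 shift=14 [end]
Varint 3: bytes[5:7] = F2 35 -> value 6898 (2 byte(s))
  byte[7]=0xCD cont=1 payload=0x4D=77: acc |= 77<<0 -> acc=77 shift=7
  byte[8]=0xE8 cont=1 payload=0x68=104: acc |= 104<<7 -> acc=13389 shift=14
  byte[9]=0x23 cont=0 payload=0x23=35: acc |= 35<<14 -> acc=586829 shift=21 [end]
Varint 4: bytes[7:10] = CD E8 23 -> value 586829 (3 byte(s))
  byte[10]=0xD4 cont=1 payload=0x54=84: acc |= 84<<0 -> acc=84 shift=7
  byte[11]=0xC8 cont=1 payload=0x48=72: acc |= 72<<7 -> acc=9300 shift=14
  byte[12]=0x09 cont=0 payload=0x09=9: acc |= 9<<14 -> acc=156756 shift=21 [end]
Varint 5: bytes[10:13] = D4 C8 09 -> value 156756 (3 byte(s))

Answer: 3 2 2 3 3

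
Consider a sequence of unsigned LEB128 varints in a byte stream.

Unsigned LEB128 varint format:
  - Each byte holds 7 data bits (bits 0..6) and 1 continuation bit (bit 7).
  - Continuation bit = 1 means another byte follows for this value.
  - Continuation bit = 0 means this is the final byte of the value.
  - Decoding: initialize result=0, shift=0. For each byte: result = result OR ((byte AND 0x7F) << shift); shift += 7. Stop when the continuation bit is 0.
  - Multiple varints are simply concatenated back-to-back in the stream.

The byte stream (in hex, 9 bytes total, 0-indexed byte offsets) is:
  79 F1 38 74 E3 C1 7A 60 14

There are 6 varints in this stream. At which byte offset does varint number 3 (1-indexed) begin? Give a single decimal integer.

  byte[0]=0x79 cont=0 payload=0x79=121: acc |= 121<<0 -> acc=121 shift=7 [end]
Varint 1: bytes[0:1] = 79 -> value 121 (1 byte(s))
  byte[1]=0xF1 cont=1 payload=0x71=113: acc |= 113<<0 -> acc=113 shift=7
  byte[2]=0x38 cont=0 payload=0x38=56: acc |= 56<<7 -> acc=7281 shift=14 [end]
Varint 2: bytes[1:3] = F1 38 -> value 7281 (2 byte(s))
  byte[3]=0x74 cont=0 payload=0x74=116: acc |= 116<<0 -> acc=116 shift=7 [end]
Varint 3: bytes[3:4] = 74 -> value 116 (1 byte(s))
  byte[4]=0xE3 cont=1 payload=0x63=99: acc |= 99<<0 -> acc=99 shift=7
  byte[5]=0xC1 cont=1 payload=0x41=65: acc |= 65<<7 -> acc=8419 shift=14
  byte[6]=0x7A cont=0 payload=0x7A=122: acc |= 122<<14 -> acc=2007267 shift=21 [end]
Varint 4: bytes[4:7] = E3 C1 7A -> value 2007267 (3 byte(s))
  byte[7]=0x60 cont=0 payload=0x60=96: acc |= 96<<0 -> acc=96 shift=7 [end]
Varint 5: bytes[7:8] = 60 -> value 96 (1 byte(s))
  byte[8]=0x14 cont=0 payload=0x14=20: acc |= 20<<0 -> acc=20 shift=7 [end]
Varint 6: bytes[8:9] = 14 -> value 20 (1 byte(s))

Answer: 3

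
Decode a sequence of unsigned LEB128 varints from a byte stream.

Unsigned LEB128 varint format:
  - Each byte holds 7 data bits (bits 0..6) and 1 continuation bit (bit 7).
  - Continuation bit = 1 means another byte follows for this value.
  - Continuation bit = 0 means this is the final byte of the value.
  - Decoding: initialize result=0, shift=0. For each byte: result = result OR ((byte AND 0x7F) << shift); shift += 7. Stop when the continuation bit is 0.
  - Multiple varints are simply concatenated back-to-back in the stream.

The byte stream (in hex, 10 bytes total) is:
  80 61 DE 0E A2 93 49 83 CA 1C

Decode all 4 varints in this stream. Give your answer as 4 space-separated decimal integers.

  byte[0]=0x80 cont=1 payload=0x00=0: acc |= 0<<0 -> acc=0 shift=7
  byte[1]=0x61 cont=0 payload=0x61=97: acc |= 97<<7 -> acc=12416 shift=14 [end]
Varint 1: bytes[0:2] = 80 61 -> value 12416 (2 byte(s))
  byte[2]=0xDE cont=1 payload=0x5E=94: acc |= 94<<0 -> acc=94 shift=7
  byte[3]=0x0E cont=0 payload=0x0E=14: acc |= 14<<7 -> acc=1886 shift=14 [end]
Varint 2: bytes[2:4] = DE 0E -> value 1886 (2 byte(s))
  byte[4]=0xA2 cont=1 payload=0x22=34: acc |= 34<<0 -> acc=34 shift=7
  byte[5]=0x93 cont=1 payload=0x13=19: acc |= 19<<7 -> acc=2466 shift=14
  byte[6]=0x49 cont=0 payload=0x49=73: acc |= 73<<14 -> acc=1198498 shift=21 [end]
Varint 3: bytes[4:7] = A2 93 49 -> value 1198498 (3 byte(s))
  byte[7]=0x83 cont=1 payload=0x03=3: acc |= 3<<0 -> acc=3 shift=7
  byte[8]=0xCA cont=1 payload=0x4A=74: acc |= 74<<7 -> acc=9475 shift=14
  byte[9]=0x1C cont=0 payload=0x1C=28: acc |= 28<<14 -> acc=468227 shift=21 [end]
Varint 4: bytes[7:10] = 83 CA 1C -> value 468227 (3 byte(s))

Answer: 12416 1886 1198498 468227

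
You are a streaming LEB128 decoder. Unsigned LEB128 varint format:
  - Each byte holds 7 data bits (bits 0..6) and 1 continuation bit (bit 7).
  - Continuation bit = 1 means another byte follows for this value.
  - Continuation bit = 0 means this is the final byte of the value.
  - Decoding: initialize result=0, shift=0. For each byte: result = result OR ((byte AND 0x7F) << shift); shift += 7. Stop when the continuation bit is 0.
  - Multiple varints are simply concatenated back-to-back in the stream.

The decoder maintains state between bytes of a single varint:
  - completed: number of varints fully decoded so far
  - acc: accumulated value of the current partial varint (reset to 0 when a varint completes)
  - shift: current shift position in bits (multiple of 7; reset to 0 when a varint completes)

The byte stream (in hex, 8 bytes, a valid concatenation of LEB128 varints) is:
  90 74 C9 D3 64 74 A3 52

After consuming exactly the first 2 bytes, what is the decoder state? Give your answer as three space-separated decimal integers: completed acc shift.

byte[0]=0x90 cont=1 payload=0x10: acc |= 16<<0 -> completed=0 acc=16 shift=7
byte[1]=0x74 cont=0 payload=0x74: varint #1 complete (value=14864); reset -> completed=1 acc=0 shift=0

Answer: 1 0 0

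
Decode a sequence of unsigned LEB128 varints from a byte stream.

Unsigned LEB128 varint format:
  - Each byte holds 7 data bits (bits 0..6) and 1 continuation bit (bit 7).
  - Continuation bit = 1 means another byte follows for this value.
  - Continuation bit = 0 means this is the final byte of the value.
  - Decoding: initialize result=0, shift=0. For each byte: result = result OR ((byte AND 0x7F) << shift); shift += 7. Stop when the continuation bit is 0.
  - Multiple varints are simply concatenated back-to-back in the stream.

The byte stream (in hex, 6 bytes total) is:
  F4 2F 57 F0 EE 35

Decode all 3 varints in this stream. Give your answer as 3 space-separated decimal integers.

Answer: 6132 87 882544

Derivation:
  byte[0]=0xF4 cont=1 payload=0x74=116: acc |= 116<<0 -> acc=116 shift=7
  byte[1]=0x2F cont=0 payload=0x2F=47: acc |= 47<<7 -> acc=6132 shift=14 [end]
Varint 1: bytes[0:2] = F4 2F -> value 6132 (2 byte(s))
  byte[2]=0x57 cont=0 payload=0x57=87: acc |= 87<<0 -> acc=87 shift=7 [end]
Varint 2: bytes[2:3] = 57 -> value 87 (1 byte(s))
  byte[3]=0xF0 cont=1 payload=0x70=112: acc |= 112<<0 -> acc=112 shift=7
  byte[4]=0xEE cont=1 payload=0x6E=110: acc |= 110<<7 -> acc=14192 shift=14
  byte[5]=0x35 cont=0 payload=0x35=53: acc |= 53<<14 -> acc=882544 shift=21 [end]
Varint 3: bytes[3:6] = F0 EE 35 -> value 882544 (3 byte(s))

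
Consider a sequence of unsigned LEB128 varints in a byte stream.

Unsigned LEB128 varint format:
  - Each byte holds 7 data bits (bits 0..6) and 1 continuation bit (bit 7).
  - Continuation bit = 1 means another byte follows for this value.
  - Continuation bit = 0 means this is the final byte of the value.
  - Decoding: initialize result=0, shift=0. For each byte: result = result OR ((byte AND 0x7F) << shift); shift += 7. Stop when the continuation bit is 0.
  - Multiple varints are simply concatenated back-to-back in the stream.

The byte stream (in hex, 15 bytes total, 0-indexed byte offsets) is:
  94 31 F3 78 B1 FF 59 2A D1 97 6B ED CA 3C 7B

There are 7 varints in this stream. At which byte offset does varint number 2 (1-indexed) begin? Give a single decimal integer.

Answer: 2

Derivation:
  byte[0]=0x94 cont=1 payload=0x14=20: acc |= 20<<0 -> acc=20 shift=7
  byte[1]=0x31 cont=0 payload=0x31=49: acc |= 49<<7 -> acc=6292 shift=14 [end]
Varint 1: bytes[0:2] = 94 31 -> value 6292 (2 byte(s))
  byte[2]=0xF3 cont=1 payload=0x73=115: acc |= 115<<0 -> acc=115 shift=7
  byte[3]=0x78 cont=0 payload=0x78=120: acc |= 120<<7 -> acc=15475 shift=14 [end]
Varint 2: bytes[2:4] = F3 78 -> value 15475 (2 byte(s))
  byte[4]=0xB1 cont=1 payload=0x31=49: acc |= 49<<0 -> acc=49 shift=7
  byte[5]=0xFF cont=1 payload=0x7F=127: acc |= 127<<7 -> acc=16305 shift=14
  byte[6]=0x59 cont=0 payload=0x59=89: acc |= 89<<14 -> acc=1474481 shift=21 [end]
Varint 3: bytes[4:7] = B1 FF 59 -> value 1474481 (3 byte(s))
  byte[7]=0x2A cont=0 payload=0x2A=42: acc |= 42<<0 -> acc=42 shift=7 [end]
Varint 4: bytes[7:8] = 2A -> value 42 (1 byte(s))
  byte[8]=0xD1 cont=1 payload=0x51=81: acc |= 81<<0 -> acc=81 shift=7
  byte[9]=0x97 cont=1 payload=0x17=23: acc |= 23<<7 -> acc=3025 shift=14
  byte[10]=0x6B cont=0 payload=0x6B=107: acc |= 107<<14 -> acc=1756113 shift=21 [end]
Varint 5: bytes[8:11] = D1 97 6B -> value 1756113 (3 byte(s))
  byte[11]=0xED cont=1 payload=0x6D=109: acc |= 109<<0 -> acc=109 shift=7
  byte[12]=0xCA cont=1 payload=0x4A=74: acc |= 74<<7 -> acc=9581 shift=14
  byte[13]=0x3C cont=0 payload=0x3C=60: acc |= 60<<14 -> acc=992621 shift=21 [end]
Varint 6: bytes[11:14] = ED CA 3C -> value 992621 (3 byte(s))
  byte[14]=0x7B cont=0 payload=0x7B=123: acc |= 123<<0 -> acc=123 shift=7 [end]
Varint 7: bytes[14:15] = 7B -> value 123 (1 byte(s))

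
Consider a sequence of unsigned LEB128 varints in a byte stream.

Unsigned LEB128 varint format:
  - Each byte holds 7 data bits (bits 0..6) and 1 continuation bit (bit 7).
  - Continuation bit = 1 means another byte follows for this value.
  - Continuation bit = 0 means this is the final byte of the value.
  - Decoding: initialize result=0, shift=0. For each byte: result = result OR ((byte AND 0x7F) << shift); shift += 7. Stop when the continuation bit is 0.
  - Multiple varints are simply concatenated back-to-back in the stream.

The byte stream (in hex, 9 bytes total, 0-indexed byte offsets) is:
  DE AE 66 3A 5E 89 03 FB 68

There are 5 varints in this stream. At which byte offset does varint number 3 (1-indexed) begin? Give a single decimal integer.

  byte[0]=0xDE cont=1 payload=0x5E=94: acc |= 94<<0 -> acc=94 shift=7
  byte[1]=0xAE cont=1 payload=0x2E=46: acc |= 46<<7 -> acc=5982 shift=14
  byte[2]=0x66 cont=0 payload=0x66=102: acc |= 102<<14 -> acc=1677150 shift=21 [end]
Varint 1: bytes[0:3] = DE AE 66 -> value 1677150 (3 byte(s))
  byte[3]=0x3A cont=0 payload=0x3A=58: acc |= 58<<0 -> acc=58 shift=7 [end]
Varint 2: bytes[3:4] = 3A -> value 58 (1 byte(s))
  byte[4]=0x5E cont=0 payload=0x5E=94: acc |= 94<<0 -> acc=94 shift=7 [end]
Varint 3: bytes[4:5] = 5E -> value 94 (1 byte(s))
  byte[5]=0x89 cont=1 payload=0x09=9: acc |= 9<<0 -> acc=9 shift=7
  byte[6]=0x03 cont=0 payload=0x03=3: acc |= 3<<7 -> acc=393 shift=14 [end]
Varint 4: bytes[5:7] = 89 03 -> value 393 (2 byte(s))
  byte[7]=0xFB cont=1 payload=0x7B=123: acc |= 123<<0 -> acc=123 shift=7
  byte[8]=0x68 cont=0 payload=0x68=104: acc |= 104<<7 -> acc=13435 shift=14 [end]
Varint 5: bytes[7:9] = FB 68 -> value 13435 (2 byte(s))

Answer: 4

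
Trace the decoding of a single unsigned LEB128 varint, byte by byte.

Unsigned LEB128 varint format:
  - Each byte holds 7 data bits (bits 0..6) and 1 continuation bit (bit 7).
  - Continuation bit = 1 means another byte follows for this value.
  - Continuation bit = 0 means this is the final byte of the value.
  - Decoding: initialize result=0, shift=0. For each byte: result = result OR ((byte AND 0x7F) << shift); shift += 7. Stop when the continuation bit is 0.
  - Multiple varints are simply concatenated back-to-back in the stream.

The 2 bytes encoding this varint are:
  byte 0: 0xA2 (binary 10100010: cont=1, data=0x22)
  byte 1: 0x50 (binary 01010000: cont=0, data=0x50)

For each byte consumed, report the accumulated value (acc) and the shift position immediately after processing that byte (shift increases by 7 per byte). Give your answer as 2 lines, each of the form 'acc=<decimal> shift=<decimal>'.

byte 0=0xA2: payload=0x22=34, contrib = 34<<0 = 34; acc -> 34, shift -> 7
byte 1=0x50: payload=0x50=80, contrib = 80<<7 = 10240; acc -> 10274, shift -> 14

Answer: acc=34 shift=7
acc=10274 shift=14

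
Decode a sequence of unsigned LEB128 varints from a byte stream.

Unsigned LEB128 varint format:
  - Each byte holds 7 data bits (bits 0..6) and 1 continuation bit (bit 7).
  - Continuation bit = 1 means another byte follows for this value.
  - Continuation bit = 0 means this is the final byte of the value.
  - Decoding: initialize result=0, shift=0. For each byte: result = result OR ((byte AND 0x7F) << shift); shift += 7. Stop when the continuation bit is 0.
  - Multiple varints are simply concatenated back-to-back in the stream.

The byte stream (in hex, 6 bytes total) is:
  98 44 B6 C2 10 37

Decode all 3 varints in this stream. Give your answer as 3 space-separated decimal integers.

Answer: 8728 270646 55

Derivation:
  byte[0]=0x98 cont=1 payload=0x18=24: acc |= 24<<0 -> acc=24 shift=7
  byte[1]=0x44 cont=0 payload=0x44=68: acc |= 68<<7 -> acc=8728 shift=14 [end]
Varint 1: bytes[0:2] = 98 44 -> value 8728 (2 byte(s))
  byte[2]=0xB6 cont=1 payload=0x36=54: acc |= 54<<0 -> acc=54 shift=7
  byte[3]=0xC2 cont=1 payload=0x42=66: acc |= 66<<7 -> acc=8502 shift=14
  byte[4]=0x10 cont=0 payload=0x10=16: acc |= 16<<14 -> acc=270646 shift=21 [end]
Varint 2: bytes[2:5] = B6 C2 10 -> value 270646 (3 byte(s))
  byte[5]=0x37 cont=0 payload=0x37=55: acc |= 55<<0 -> acc=55 shift=7 [end]
Varint 3: bytes[5:6] = 37 -> value 55 (1 byte(s))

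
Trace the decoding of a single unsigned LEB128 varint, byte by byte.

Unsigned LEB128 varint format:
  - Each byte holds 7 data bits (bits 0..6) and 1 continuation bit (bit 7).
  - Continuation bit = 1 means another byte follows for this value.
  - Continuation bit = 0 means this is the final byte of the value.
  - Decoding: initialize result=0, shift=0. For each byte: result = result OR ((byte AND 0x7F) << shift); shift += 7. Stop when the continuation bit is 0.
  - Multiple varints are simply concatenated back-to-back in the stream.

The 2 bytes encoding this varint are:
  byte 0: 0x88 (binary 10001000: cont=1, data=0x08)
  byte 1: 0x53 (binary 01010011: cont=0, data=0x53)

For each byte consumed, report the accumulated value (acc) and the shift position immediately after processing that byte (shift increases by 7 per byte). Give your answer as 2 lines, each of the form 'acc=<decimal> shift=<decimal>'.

byte 0=0x88: payload=0x08=8, contrib = 8<<0 = 8; acc -> 8, shift -> 7
byte 1=0x53: payload=0x53=83, contrib = 83<<7 = 10624; acc -> 10632, shift -> 14

Answer: acc=8 shift=7
acc=10632 shift=14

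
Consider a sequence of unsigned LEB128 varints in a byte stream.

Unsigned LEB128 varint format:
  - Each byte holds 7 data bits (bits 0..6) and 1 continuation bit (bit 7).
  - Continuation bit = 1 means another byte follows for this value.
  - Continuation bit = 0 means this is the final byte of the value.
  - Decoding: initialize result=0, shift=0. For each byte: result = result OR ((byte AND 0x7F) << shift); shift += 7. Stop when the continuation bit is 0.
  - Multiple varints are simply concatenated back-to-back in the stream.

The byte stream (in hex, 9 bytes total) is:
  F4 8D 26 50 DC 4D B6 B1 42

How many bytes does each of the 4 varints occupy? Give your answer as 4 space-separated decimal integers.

Answer: 3 1 2 3

Derivation:
  byte[0]=0xF4 cont=1 payload=0x74=116: acc |= 116<<0 -> acc=116 shift=7
  byte[1]=0x8D cont=1 payload=0x0D=13: acc |= 13<<7 -> acc=1780 shift=14
  byte[2]=0x26 cont=0 payload=0x26=38: acc |= 38<<14 -> acc=624372 shift=21 [end]
Varint 1: bytes[0:3] = F4 8D 26 -> value 624372 (3 byte(s))
  byte[3]=0x50 cont=0 payload=0x50=80: acc |= 80<<0 -> acc=80 shift=7 [end]
Varint 2: bytes[3:4] = 50 -> value 80 (1 byte(s))
  byte[4]=0xDC cont=1 payload=0x5C=92: acc |= 92<<0 -> acc=92 shift=7
  byte[5]=0x4D cont=0 payload=0x4D=77: acc |= 77<<7 -> acc=9948 shift=14 [end]
Varint 3: bytes[4:6] = DC 4D -> value 9948 (2 byte(s))
  byte[6]=0xB6 cont=1 payload=0x36=54: acc |= 54<<0 -> acc=54 shift=7
  byte[7]=0xB1 cont=1 payload=0x31=49: acc |= 49<<7 -> acc=6326 shift=14
  byte[8]=0x42 cont=0 payload=0x42=66: acc |= 66<<14 -> acc=1087670 shift=21 [end]
Varint 4: bytes[6:9] = B6 B1 42 -> value 1087670 (3 byte(s))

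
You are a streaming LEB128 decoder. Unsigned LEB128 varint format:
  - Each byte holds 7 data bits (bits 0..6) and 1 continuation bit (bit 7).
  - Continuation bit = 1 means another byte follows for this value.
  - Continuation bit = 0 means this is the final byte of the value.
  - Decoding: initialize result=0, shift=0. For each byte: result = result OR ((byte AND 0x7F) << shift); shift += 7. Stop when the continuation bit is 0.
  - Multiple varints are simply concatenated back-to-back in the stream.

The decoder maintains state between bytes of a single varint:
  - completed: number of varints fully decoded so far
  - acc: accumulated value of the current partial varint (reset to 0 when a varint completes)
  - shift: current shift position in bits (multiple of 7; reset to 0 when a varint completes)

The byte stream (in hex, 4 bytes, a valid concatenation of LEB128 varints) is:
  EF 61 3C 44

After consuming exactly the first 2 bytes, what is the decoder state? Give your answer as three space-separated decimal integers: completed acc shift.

Answer: 1 0 0

Derivation:
byte[0]=0xEF cont=1 payload=0x6F: acc |= 111<<0 -> completed=0 acc=111 shift=7
byte[1]=0x61 cont=0 payload=0x61: varint #1 complete (value=12527); reset -> completed=1 acc=0 shift=0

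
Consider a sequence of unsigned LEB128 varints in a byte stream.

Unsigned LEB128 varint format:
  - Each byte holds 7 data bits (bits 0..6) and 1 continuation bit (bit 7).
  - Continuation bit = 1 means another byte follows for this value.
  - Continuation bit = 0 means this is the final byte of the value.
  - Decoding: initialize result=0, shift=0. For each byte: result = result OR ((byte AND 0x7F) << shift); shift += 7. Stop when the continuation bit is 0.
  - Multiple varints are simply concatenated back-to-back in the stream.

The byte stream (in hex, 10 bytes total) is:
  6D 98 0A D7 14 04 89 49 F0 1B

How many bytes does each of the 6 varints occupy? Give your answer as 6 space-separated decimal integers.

  byte[0]=0x6D cont=0 payload=0x6D=109: acc |= 109<<0 -> acc=109 shift=7 [end]
Varint 1: bytes[0:1] = 6D -> value 109 (1 byte(s))
  byte[1]=0x98 cont=1 payload=0x18=24: acc |= 24<<0 -> acc=24 shift=7
  byte[2]=0x0A cont=0 payload=0x0A=10: acc |= 10<<7 -> acc=1304 shift=14 [end]
Varint 2: bytes[1:3] = 98 0A -> value 1304 (2 byte(s))
  byte[3]=0xD7 cont=1 payload=0x57=87: acc |= 87<<0 -> acc=87 shift=7
  byte[4]=0x14 cont=0 payload=0x14=20: acc |= 20<<7 -> acc=2647 shift=14 [end]
Varint 3: bytes[3:5] = D7 14 -> value 2647 (2 byte(s))
  byte[5]=0x04 cont=0 payload=0x04=4: acc |= 4<<0 -> acc=4 shift=7 [end]
Varint 4: bytes[5:6] = 04 -> value 4 (1 byte(s))
  byte[6]=0x89 cont=1 payload=0x09=9: acc |= 9<<0 -> acc=9 shift=7
  byte[7]=0x49 cont=0 payload=0x49=73: acc |= 73<<7 -> acc=9353 shift=14 [end]
Varint 5: bytes[6:8] = 89 49 -> value 9353 (2 byte(s))
  byte[8]=0xF0 cont=1 payload=0x70=112: acc |= 112<<0 -> acc=112 shift=7
  byte[9]=0x1B cont=0 payload=0x1B=27: acc |= 27<<7 -> acc=3568 shift=14 [end]
Varint 6: bytes[8:10] = F0 1B -> value 3568 (2 byte(s))

Answer: 1 2 2 1 2 2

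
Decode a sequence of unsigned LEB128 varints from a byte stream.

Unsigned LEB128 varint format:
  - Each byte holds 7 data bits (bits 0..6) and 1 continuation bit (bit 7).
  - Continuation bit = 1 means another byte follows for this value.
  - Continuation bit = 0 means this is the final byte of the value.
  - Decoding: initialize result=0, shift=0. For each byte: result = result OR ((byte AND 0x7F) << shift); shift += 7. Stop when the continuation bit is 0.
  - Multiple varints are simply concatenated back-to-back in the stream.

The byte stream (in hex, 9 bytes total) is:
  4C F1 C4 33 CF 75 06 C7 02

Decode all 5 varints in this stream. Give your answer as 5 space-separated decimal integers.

Answer: 76 844401 15055 6 327

Derivation:
  byte[0]=0x4C cont=0 payload=0x4C=76: acc |= 76<<0 -> acc=76 shift=7 [end]
Varint 1: bytes[0:1] = 4C -> value 76 (1 byte(s))
  byte[1]=0xF1 cont=1 payload=0x71=113: acc |= 113<<0 -> acc=113 shift=7
  byte[2]=0xC4 cont=1 payload=0x44=68: acc |= 68<<7 -> acc=8817 shift=14
  byte[3]=0x33 cont=0 payload=0x33=51: acc |= 51<<14 -> acc=844401 shift=21 [end]
Varint 2: bytes[1:4] = F1 C4 33 -> value 844401 (3 byte(s))
  byte[4]=0xCF cont=1 payload=0x4F=79: acc |= 79<<0 -> acc=79 shift=7
  byte[5]=0x75 cont=0 payload=0x75=117: acc |= 117<<7 -> acc=15055 shift=14 [end]
Varint 3: bytes[4:6] = CF 75 -> value 15055 (2 byte(s))
  byte[6]=0x06 cont=0 payload=0x06=6: acc |= 6<<0 -> acc=6 shift=7 [end]
Varint 4: bytes[6:7] = 06 -> value 6 (1 byte(s))
  byte[7]=0xC7 cont=1 payload=0x47=71: acc |= 71<<0 -> acc=71 shift=7
  byte[8]=0x02 cont=0 payload=0x02=2: acc |= 2<<7 -> acc=327 shift=14 [end]
Varint 5: bytes[7:9] = C7 02 -> value 327 (2 byte(s))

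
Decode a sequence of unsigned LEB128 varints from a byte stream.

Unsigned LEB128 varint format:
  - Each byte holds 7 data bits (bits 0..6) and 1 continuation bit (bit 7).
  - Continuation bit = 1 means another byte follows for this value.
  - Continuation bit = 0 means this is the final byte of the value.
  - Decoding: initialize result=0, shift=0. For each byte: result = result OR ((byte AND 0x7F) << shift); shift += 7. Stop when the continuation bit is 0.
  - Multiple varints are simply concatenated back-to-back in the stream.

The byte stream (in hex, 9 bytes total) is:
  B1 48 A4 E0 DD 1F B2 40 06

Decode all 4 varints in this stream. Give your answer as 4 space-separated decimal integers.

  byte[0]=0xB1 cont=1 payload=0x31=49: acc |= 49<<0 -> acc=49 shift=7
  byte[1]=0x48 cont=0 payload=0x48=72: acc |= 72<<7 -> acc=9265 shift=14 [end]
Varint 1: bytes[0:2] = B1 48 -> value 9265 (2 byte(s))
  byte[2]=0xA4 cont=1 payload=0x24=36: acc |= 36<<0 -> acc=36 shift=7
  byte[3]=0xE0 cont=1 payload=0x60=96: acc |= 96<<7 -> acc=12324 shift=14
  byte[4]=0xDD cont=1 payload=0x5D=93: acc |= 93<<14 -> acc=1536036 shift=21
  byte[5]=0x1F cont=0 payload=0x1F=31: acc |= 31<<21 -> acc=66547748 shift=28 [end]
Varint 2: bytes[2:6] = A4 E0 DD 1F -> value 66547748 (4 byte(s))
  byte[6]=0xB2 cont=1 payload=0x32=50: acc |= 50<<0 -> acc=50 shift=7
  byte[7]=0x40 cont=0 payload=0x40=64: acc |= 64<<7 -> acc=8242 shift=14 [end]
Varint 3: bytes[6:8] = B2 40 -> value 8242 (2 byte(s))
  byte[8]=0x06 cont=0 payload=0x06=6: acc |= 6<<0 -> acc=6 shift=7 [end]
Varint 4: bytes[8:9] = 06 -> value 6 (1 byte(s))

Answer: 9265 66547748 8242 6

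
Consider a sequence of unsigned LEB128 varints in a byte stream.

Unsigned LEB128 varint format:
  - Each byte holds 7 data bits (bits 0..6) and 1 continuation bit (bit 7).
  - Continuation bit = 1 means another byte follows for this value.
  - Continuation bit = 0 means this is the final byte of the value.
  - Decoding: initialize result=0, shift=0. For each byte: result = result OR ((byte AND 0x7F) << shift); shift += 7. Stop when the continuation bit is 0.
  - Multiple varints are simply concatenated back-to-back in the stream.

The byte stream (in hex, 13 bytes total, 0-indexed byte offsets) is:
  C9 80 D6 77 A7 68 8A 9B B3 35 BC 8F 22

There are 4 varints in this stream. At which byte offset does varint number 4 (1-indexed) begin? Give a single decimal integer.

Answer: 10

Derivation:
  byte[0]=0xC9 cont=1 payload=0x49=73: acc |= 73<<0 -> acc=73 shift=7
  byte[1]=0x80 cont=1 payload=0x00=0: acc |= 0<<7 -> acc=73 shift=14
  byte[2]=0xD6 cont=1 payload=0x56=86: acc |= 86<<14 -> acc=1409097 shift=21
  byte[3]=0x77 cont=0 payload=0x77=119: acc |= 119<<21 -> acc=250970185 shift=28 [end]
Varint 1: bytes[0:4] = C9 80 D6 77 -> value 250970185 (4 byte(s))
  byte[4]=0xA7 cont=1 payload=0x27=39: acc |= 39<<0 -> acc=39 shift=7
  byte[5]=0x68 cont=0 payload=0x68=104: acc |= 104<<7 -> acc=13351 shift=14 [end]
Varint 2: bytes[4:6] = A7 68 -> value 13351 (2 byte(s))
  byte[6]=0x8A cont=1 payload=0x0A=10: acc |= 10<<0 -> acc=10 shift=7
  byte[7]=0x9B cont=1 payload=0x1B=27: acc |= 27<<7 -> acc=3466 shift=14
  byte[8]=0xB3 cont=1 payload=0x33=51: acc |= 51<<14 -> acc=839050 shift=21
  byte[9]=0x35 cont=0 payload=0x35=53: acc |= 53<<21 -> acc=111988106 shift=28 [end]
Varint 3: bytes[6:10] = 8A 9B B3 35 -> value 111988106 (4 byte(s))
  byte[10]=0xBC cont=1 payload=0x3C=60: acc |= 60<<0 -> acc=60 shift=7
  byte[11]=0x8F cont=1 payload=0x0F=15: acc |= 15<<7 -> acc=1980 shift=14
  byte[12]=0x22 cont=0 payload=0x22=34: acc |= 34<<14 -> acc=559036 shift=21 [end]
Varint 4: bytes[10:13] = BC 8F 22 -> value 559036 (3 byte(s))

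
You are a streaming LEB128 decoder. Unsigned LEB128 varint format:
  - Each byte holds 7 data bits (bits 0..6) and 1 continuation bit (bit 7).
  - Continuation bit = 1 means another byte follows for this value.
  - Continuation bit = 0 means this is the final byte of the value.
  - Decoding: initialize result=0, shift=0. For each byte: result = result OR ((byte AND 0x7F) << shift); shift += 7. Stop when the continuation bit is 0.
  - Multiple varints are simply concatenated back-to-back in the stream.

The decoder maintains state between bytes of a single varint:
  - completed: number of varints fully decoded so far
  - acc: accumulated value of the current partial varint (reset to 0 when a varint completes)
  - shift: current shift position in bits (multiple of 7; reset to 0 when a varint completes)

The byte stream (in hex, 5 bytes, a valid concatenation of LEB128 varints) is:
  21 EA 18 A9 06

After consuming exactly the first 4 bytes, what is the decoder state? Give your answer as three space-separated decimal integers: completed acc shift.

byte[0]=0x21 cont=0 payload=0x21: varint #1 complete (value=33); reset -> completed=1 acc=0 shift=0
byte[1]=0xEA cont=1 payload=0x6A: acc |= 106<<0 -> completed=1 acc=106 shift=7
byte[2]=0x18 cont=0 payload=0x18: varint #2 complete (value=3178); reset -> completed=2 acc=0 shift=0
byte[3]=0xA9 cont=1 payload=0x29: acc |= 41<<0 -> completed=2 acc=41 shift=7

Answer: 2 41 7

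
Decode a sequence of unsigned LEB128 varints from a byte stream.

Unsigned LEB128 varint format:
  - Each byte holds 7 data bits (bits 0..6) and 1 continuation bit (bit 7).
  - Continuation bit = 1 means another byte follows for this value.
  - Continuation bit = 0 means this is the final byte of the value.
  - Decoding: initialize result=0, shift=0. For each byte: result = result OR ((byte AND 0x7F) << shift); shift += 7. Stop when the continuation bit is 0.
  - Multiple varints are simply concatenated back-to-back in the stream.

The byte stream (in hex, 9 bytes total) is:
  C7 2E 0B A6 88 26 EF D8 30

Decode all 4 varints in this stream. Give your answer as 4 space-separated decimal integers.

  byte[0]=0xC7 cont=1 payload=0x47=71: acc |= 71<<0 -> acc=71 shift=7
  byte[1]=0x2E cont=0 payload=0x2E=46: acc |= 46<<7 -> acc=5959 shift=14 [end]
Varint 1: bytes[0:2] = C7 2E -> value 5959 (2 byte(s))
  byte[2]=0x0B cont=0 payload=0x0B=11: acc |= 11<<0 -> acc=11 shift=7 [end]
Varint 2: bytes[2:3] = 0B -> value 11 (1 byte(s))
  byte[3]=0xA6 cont=1 payload=0x26=38: acc |= 38<<0 -> acc=38 shift=7
  byte[4]=0x88 cont=1 payload=0x08=8: acc |= 8<<7 -> acc=1062 shift=14
  byte[5]=0x26 cont=0 payload=0x26=38: acc |= 38<<14 -> acc=623654 shift=21 [end]
Varint 3: bytes[3:6] = A6 88 26 -> value 623654 (3 byte(s))
  byte[6]=0xEF cont=1 payload=0x6F=111: acc |= 111<<0 -> acc=111 shift=7
  byte[7]=0xD8 cont=1 payload=0x58=88: acc |= 88<<7 -> acc=11375 shift=14
  byte[8]=0x30 cont=0 payload=0x30=48: acc |= 48<<14 -> acc=797807 shift=21 [end]
Varint 4: bytes[6:9] = EF D8 30 -> value 797807 (3 byte(s))

Answer: 5959 11 623654 797807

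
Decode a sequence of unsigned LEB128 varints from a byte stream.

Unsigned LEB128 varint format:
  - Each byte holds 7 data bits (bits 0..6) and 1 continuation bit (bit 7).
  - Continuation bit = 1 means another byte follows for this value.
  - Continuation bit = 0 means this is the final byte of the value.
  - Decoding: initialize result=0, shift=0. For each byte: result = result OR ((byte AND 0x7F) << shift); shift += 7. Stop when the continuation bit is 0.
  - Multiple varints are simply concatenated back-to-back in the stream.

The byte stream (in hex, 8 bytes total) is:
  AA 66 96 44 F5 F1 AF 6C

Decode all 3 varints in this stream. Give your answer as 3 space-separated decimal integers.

Answer: 13098 8726 227277045

Derivation:
  byte[0]=0xAA cont=1 payload=0x2A=42: acc |= 42<<0 -> acc=42 shift=7
  byte[1]=0x66 cont=0 payload=0x66=102: acc |= 102<<7 -> acc=13098 shift=14 [end]
Varint 1: bytes[0:2] = AA 66 -> value 13098 (2 byte(s))
  byte[2]=0x96 cont=1 payload=0x16=22: acc |= 22<<0 -> acc=22 shift=7
  byte[3]=0x44 cont=0 payload=0x44=68: acc |= 68<<7 -> acc=8726 shift=14 [end]
Varint 2: bytes[2:4] = 96 44 -> value 8726 (2 byte(s))
  byte[4]=0xF5 cont=1 payload=0x75=117: acc |= 117<<0 -> acc=117 shift=7
  byte[5]=0xF1 cont=1 payload=0x71=113: acc |= 113<<7 -> acc=14581 shift=14
  byte[6]=0xAF cont=1 payload=0x2F=47: acc |= 47<<14 -> acc=784629 shift=21
  byte[7]=0x6C cont=0 payload=0x6C=108: acc |= 108<<21 -> acc=227277045 shift=28 [end]
Varint 3: bytes[4:8] = F5 F1 AF 6C -> value 227277045 (4 byte(s))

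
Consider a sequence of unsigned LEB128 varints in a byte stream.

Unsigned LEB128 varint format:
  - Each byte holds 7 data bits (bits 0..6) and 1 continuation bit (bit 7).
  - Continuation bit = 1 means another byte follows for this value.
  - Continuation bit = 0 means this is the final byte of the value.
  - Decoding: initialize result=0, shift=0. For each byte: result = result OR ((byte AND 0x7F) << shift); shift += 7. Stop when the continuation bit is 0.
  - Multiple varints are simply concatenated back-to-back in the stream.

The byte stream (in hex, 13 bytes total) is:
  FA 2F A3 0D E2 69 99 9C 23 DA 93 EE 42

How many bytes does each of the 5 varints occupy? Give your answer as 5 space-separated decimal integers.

Answer: 2 2 2 3 4

Derivation:
  byte[0]=0xFA cont=1 payload=0x7A=122: acc |= 122<<0 -> acc=122 shift=7
  byte[1]=0x2F cont=0 payload=0x2F=47: acc |= 47<<7 -> acc=6138 shift=14 [end]
Varint 1: bytes[0:2] = FA 2F -> value 6138 (2 byte(s))
  byte[2]=0xA3 cont=1 payload=0x23=35: acc |= 35<<0 -> acc=35 shift=7
  byte[3]=0x0D cont=0 payload=0x0D=13: acc |= 13<<7 -> acc=1699 shift=14 [end]
Varint 2: bytes[2:4] = A3 0D -> value 1699 (2 byte(s))
  byte[4]=0xE2 cont=1 payload=0x62=98: acc |= 98<<0 -> acc=98 shift=7
  byte[5]=0x69 cont=0 payload=0x69=105: acc |= 105<<7 -> acc=13538 shift=14 [end]
Varint 3: bytes[4:6] = E2 69 -> value 13538 (2 byte(s))
  byte[6]=0x99 cont=1 payload=0x19=25: acc |= 25<<0 -> acc=25 shift=7
  byte[7]=0x9C cont=1 payload=0x1C=28: acc |= 28<<7 -> acc=3609 shift=14
  byte[8]=0x23 cont=0 payload=0x23=35: acc |= 35<<14 -> acc=577049 shift=21 [end]
Varint 4: bytes[6:9] = 99 9C 23 -> value 577049 (3 byte(s))
  byte[9]=0xDA cont=1 payload=0x5A=90: acc |= 90<<0 -> acc=90 shift=7
  byte[10]=0x93 cont=1 payload=0x13=19: acc |= 19<<7 -> acc=2522 shift=14
  byte[11]=0xEE cont=1 payload=0x6E=110: acc |= 110<<14 -> acc=1804762 shift=21
  byte[12]=0x42 cont=0 payload=0x42=66: acc |= 66<<21 -> acc=140216794 shift=28 [end]
Varint 5: bytes[9:13] = DA 93 EE 42 -> value 140216794 (4 byte(s))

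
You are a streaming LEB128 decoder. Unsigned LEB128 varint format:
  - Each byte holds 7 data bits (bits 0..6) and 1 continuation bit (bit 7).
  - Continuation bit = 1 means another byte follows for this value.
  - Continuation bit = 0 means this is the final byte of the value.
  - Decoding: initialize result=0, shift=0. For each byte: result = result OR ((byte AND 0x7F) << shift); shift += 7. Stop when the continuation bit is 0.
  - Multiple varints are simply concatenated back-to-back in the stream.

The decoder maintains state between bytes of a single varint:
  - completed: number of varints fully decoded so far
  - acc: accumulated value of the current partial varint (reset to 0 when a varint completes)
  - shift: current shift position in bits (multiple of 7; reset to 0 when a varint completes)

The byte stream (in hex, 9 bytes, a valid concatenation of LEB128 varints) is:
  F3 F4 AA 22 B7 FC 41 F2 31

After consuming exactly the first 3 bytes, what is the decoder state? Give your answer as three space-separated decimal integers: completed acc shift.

byte[0]=0xF3 cont=1 payload=0x73: acc |= 115<<0 -> completed=0 acc=115 shift=7
byte[1]=0xF4 cont=1 payload=0x74: acc |= 116<<7 -> completed=0 acc=14963 shift=14
byte[2]=0xAA cont=1 payload=0x2A: acc |= 42<<14 -> completed=0 acc=703091 shift=21

Answer: 0 703091 21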